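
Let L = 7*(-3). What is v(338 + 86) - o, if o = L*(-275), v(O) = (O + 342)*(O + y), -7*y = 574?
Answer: 256197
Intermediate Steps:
y = -82 (y = -⅐*574 = -82)
L = -21
v(O) = (-82 + O)*(342 + O) (v(O) = (O + 342)*(O - 82) = (342 + O)*(-82 + O) = (-82 + O)*(342 + O))
o = 5775 (o = -21*(-275) = 5775)
v(338 + 86) - o = (-28044 + (338 + 86)² + 260*(338 + 86)) - 1*5775 = (-28044 + 424² + 260*424) - 5775 = (-28044 + 179776 + 110240) - 5775 = 261972 - 5775 = 256197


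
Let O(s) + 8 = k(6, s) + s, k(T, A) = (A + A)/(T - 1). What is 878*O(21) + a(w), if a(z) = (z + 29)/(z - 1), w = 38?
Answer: 3476337/185 ≈ 18791.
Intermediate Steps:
a(z) = (29 + z)/(-1 + z)
k(T, A) = 2*A/(-1 + T) (k(T, A) = (2*A)/(-1 + T) = 2*A/(-1 + T))
O(s) = -8 + 7*s/5 (O(s) = -8 + (2*s/(-1 + 6) + s) = -8 + (2*s/5 + s) = -8 + 7*s/5)
878*O(21) + a(w) = 878*(-8 + (7/5)*21) + (29 + 38)/(-1 + 38) = 878*(-8 + 147/5) + 67/37 = 878*(107/5) + (1/37)*67 = 93946/5 + 67/37 = 3476337/185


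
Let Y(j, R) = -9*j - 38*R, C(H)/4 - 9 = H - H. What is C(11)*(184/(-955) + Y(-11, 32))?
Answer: -38409084/955 ≈ -40219.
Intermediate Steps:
C(H) = 36 (C(H) = 36 + 4*(H - H) = 36 + 4*0 = 36 + 0 = 36)
Y(j, R) = -38*R - 9*j
C(11)*(184/(-955) + Y(-11, 32)) = 36*(184/(-955) + (-38*32 - 9*(-11))) = 36*(184*(-1/955) + (-1216 + 99)) = 36*(-184/955 - 1117) = 36*(-1066919/955) = -38409084/955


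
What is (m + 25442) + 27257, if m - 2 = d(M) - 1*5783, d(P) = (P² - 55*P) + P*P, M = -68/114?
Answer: 152545484/3249 ≈ 46952.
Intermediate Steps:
M = -34/57 (M = -68*1/114 = -34/57 ≈ -0.59649)
d(P) = -55*P + 2*P² (d(P) = (P² - 55*P) + P² = -55*P + 2*P²)
m = -18673567/3249 (m = 2 + (-34*(-55 + 2*(-34/57))/57 - 1*5783) = 2 + (-34*(-55 - 68/57)/57 - 5783) = 2 + (-34/57*(-3203/57) - 5783) = 2 + (108902/3249 - 5783) = 2 - 18680065/3249 = -18673567/3249 ≈ -5747.5)
(m + 25442) + 27257 = (-18673567/3249 + 25442) + 27257 = 63987491/3249 + 27257 = 152545484/3249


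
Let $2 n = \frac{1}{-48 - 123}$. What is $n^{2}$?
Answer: $\frac{1}{116964} \approx 8.5496 \cdot 10^{-6}$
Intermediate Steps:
$n = - \frac{1}{342}$ ($n = \frac{1}{2 \left(-48 - 123\right)} = \frac{1}{2 \left(-171\right)} = \frac{1}{2} \left(- \frac{1}{171}\right) = - \frac{1}{342} \approx -0.002924$)
$n^{2} = \left(- \frac{1}{342}\right)^{2} = \frac{1}{116964}$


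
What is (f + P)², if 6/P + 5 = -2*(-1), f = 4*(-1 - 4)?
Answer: 484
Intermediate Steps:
f = -20 (f = 4*(-5) = -20)
P = -2 (P = 6/(-5 - 2*(-1)) = 6/(-5 + 2) = 6/(-3) = 6*(-⅓) = -2)
(f + P)² = (-20 - 2)² = (-22)² = 484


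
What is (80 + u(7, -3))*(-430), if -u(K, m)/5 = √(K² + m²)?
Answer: -34400 + 2150*√58 ≈ -18026.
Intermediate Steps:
u(K, m) = -5*√(K² + m²)
(80 + u(7, -3))*(-430) = (80 - 5*√(7² + (-3)²))*(-430) = (80 - 5*√(49 + 9))*(-430) = (80 - 5*√58)*(-430) = -34400 + 2150*√58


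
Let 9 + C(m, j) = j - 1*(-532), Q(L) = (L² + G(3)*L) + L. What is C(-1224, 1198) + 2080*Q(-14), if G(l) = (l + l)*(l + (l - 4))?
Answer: 30841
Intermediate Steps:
G(l) = 2*l*(-4 + 2*l) (G(l) = (2*l)*(l + (-4 + l)) = (2*l)*(-4 + 2*l) = 2*l*(-4 + 2*l))
Q(L) = L² + 13*L (Q(L) = (L² + (4*3*(-2 + 3))*L) + L = (L² + (4*3*1)*L) + L = (L² + 12*L) + L = L² + 13*L)
C(m, j) = 523 + j (C(m, j) = -9 + (j - 1*(-532)) = -9 + (j + 532) = -9 + (532 + j) = 523 + j)
C(-1224, 1198) + 2080*Q(-14) = (523 + 1198) + 2080*(-14*(13 - 14)) = 1721 + 2080*(-14*(-1)) = 1721 + 2080*14 = 1721 + 29120 = 30841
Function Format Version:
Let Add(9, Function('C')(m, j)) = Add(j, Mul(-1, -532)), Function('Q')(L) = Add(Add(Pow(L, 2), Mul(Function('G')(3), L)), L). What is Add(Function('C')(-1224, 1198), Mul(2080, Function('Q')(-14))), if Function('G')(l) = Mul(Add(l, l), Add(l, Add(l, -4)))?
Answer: 30841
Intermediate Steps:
Function('G')(l) = Mul(2, l, Add(-4, Mul(2, l))) (Function('G')(l) = Mul(Mul(2, l), Add(l, Add(-4, l))) = Mul(Mul(2, l), Add(-4, Mul(2, l))) = Mul(2, l, Add(-4, Mul(2, l))))
Function('Q')(L) = Add(Pow(L, 2), Mul(13, L)) (Function('Q')(L) = Add(Add(Pow(L, 2), Mul(Mul(4, 3, Add(-2, 3)), L)), L) = Add(Add(Pow(L, 2), Mul(Mul(4, 3, 1), L)), L) = Add(Add(Pow(L, 2), Mul(12, L)), L) = Add(Pow(L, 2), Mul(13, L)))
Function('C')(m, j) = Add(523, j) (Function('C')(m, j) = Add(-9, Add(j, Mul(-1, -532))) = Add(-9, Add(j, 532)) = Add(-9, Add(532, j)) = Add(523, j))
Add(Function('C')(-1224, 1198), Mul(2080, Function('Q')(-14))) = Add(Add(523, 1198), Mul(2080, Mul(-14, Add(13, -14)))) = Add(1721, Mul(2080, Mul(-14, -1))) = Add(1721, Mul(2080, 14)) = Add(1721, 29120) = 30841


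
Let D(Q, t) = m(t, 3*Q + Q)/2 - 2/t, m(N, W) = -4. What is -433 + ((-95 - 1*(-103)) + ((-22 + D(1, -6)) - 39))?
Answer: -1463/3 ≈ -487.67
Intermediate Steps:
D(Q, t) = -2 - 2/t (D(Q, t) = -4/2 - 2/t = -4*1/2 - 2/t = -2 - 2/t)
-433 + ((-95 - 1*(-103)) + ((-22 + D(1, -6)) - 39)) = -433 + ((-95 - 1*(-103)) + ((-22 + (-2 - 2/(-6))) - 39)) = -433 + ((-95 + 103) + ((-22 + (-2 - 2*(-1/6))) - 39)) = -433 + (8 + ((-22 + (-2 + 1/3)) - 39)) = -433 + (8 + ((-22 - 5/3) - 39)) = -433 + (8 + (-71/3 - 39)) = -433 + (8 - 188/3) = -433 - 164/3 = -1463/3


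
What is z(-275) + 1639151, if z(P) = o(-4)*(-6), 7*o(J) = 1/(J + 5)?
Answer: 11474051/7 ≈ 1.6392e+6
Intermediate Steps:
o(J) = 1/(7*(5 + J)) (o(J) = 1/(7*(J + 5)) = 1/(7*(5 + J)))
z(P) = -6/7 (z(P) = (1/(7*(5 - 4)))*(-6) = ((⅐)/1)*(-6) = ((⅐)*1)*(-6) = (⅐)*(-6) = -6/7)
z(-275) + 1639151 = -6/7 + 1639151 = 11474051/7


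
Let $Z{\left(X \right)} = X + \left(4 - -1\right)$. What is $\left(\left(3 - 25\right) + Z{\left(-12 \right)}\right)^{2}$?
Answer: $841$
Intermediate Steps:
$Z{\left(X \right)} = 5 + X$ ($Z{\left(X \right)} = X + \left(4 + 1\right) = X + 5 = 5 + X$)
$\left(\left(3 - 25\right) + Z{\left(-12 \right)}\right)^{2} = \left(\left(3 - 25\right) + \left(5 - 12\right)\right)^{2} = \left(\left(3 - 25\right) - 7\right)^{2} = \left(-22 - 7\right)^{2} = \left(-29\right)^{2} = 841$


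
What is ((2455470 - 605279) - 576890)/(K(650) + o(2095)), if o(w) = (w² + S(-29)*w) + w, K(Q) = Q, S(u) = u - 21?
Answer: 1273301/4287020 ≈ 0.29701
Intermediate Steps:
S(u) = -21 + u
o(w) = w² - 49*w (o(w) = (w² + (-21 - 29)*w) + w = (w² - 50*w) + w = w² - 49*w)
((2455470 - 605279) - 576890)/(K(650) + o(2095)) = ((2455470 - 605279) - 576890)/(650 + 2095*(-49 + 2095)) = (1850191 - 576890)/(650 + 2095*2046) = 1273301/(650 + 4286370) = 1273301/4287020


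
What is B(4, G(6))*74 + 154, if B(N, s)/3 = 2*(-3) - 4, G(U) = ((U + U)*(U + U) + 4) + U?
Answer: -2066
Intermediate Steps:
G(U) = 4 + U + 4*U² (G(U) = ((2*U)*(2*U) + 4) + U = (4*U² + 4) + U = (4 + 4*U²) + U = 4 + U + 4*U²)
B(N, s) = -30 (B(N, s) = 3*(2*(-3) - 4) = 3*(-6 - 4) = 3*(-10) = -30)
B(4, G(6))*74 + 154 = -30*74 + 154 = -2220 + 154 = -2066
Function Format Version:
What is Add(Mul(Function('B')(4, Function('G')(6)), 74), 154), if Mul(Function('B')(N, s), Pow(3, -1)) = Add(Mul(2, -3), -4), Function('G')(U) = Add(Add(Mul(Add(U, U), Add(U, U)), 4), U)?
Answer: -2066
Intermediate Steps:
Function('G')(U) = Add(4, U, Mul(4, Pow(U, 2))) (Function('G')(U) = Add(Add(Mul(Mul(2, U), Mul(2, U)), 4), U) = Add(Add(Mul(4, Pow(U, 2)), 4), U) = Add(Add(4, Mul(4, Pow(U, 2))), U) = Add(4, U, Mul(4, Pow(U, 2))))
Function('B')(N, s) = -30 (Function('B')(N, s) = Mul(3, Add(Mul(2, -3), -4)) = Mul(3, Add(-6, -4)) = Mul(3, -10) = -30)
Add(Mul(Function('B')(4, Function('G')(6)), 74), 154) = Add(Mul(-30, 74), 154) = Add(-2220, 154) = -2066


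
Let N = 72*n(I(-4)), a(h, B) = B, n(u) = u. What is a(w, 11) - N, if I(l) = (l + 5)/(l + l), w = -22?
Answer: 20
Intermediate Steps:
I(l) = (5 + l)/(2*l) (I(l) = (5 + l)/((2*l)) = (5 + l)*(1/(2*l)) = (5 + l)/(2*l))
N = -9 (N = 72*((1/2)*(5 - 4)/(-4)) = 72*((1/2)*(-1/4)*1) = 72*(-1/8) = -9)
a(w, 11) - N = 11 - 1*(-9) = 11 + 9 = 20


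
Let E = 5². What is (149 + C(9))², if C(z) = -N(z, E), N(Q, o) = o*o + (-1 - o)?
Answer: 202500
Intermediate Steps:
E = 25
N(Q, o) = -1 + o² - o (N(Q, o) = o² + (-1 - o) = -1 + o² - o)
C(z) = -599 (C(z) = -(-1 + 25² - 1*25) = -(-1 + 625 - 25) = -1*599 = -599)
(149 + C(9))² = (149 - 599)² = (-450)² = 202500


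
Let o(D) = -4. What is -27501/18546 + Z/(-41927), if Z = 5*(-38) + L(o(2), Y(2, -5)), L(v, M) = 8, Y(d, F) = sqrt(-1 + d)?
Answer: -383219685/259192714 ≈ -1.4785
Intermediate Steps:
Z = -182 (Z = 5*(-38) + 8 = -190 + 8 = -182)
-27501/18546 + Z/(-41927) = -27501/18546 - 182/(-41927) = -27501*1/18546 - 182*(-1/41927) = -9167/6182 + 182/41927 = -383219685/259192714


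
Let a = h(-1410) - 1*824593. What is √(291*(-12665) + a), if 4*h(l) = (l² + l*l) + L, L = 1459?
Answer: I*√14062773/2 ≈ 1875.0*I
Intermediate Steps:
h(l) = 1459/4 + l²/2 (h(l) = ((l² + l*l) + 1459)/4 = ((l² + l²) + 1459)/4 = (2*l² + 1459)/4 = (1459 + 2*l²)/4 = 1459/4 + l²/2)
a = 679287/4 (a = (1459/4 + (½)*(-1410)²) - 1*824593 = (1459/4 + (½)*1988100) - 824593 = (1459/4 + 994050) - 824593 = 3977659/4 - 824593 = 679287/4 ≈ 1.6982e+5)
√(291*(-12665) + a) = √(291*(-12665) + 679287/4) = √(-3685515 + 679287/4) = √(-14062773/4) = I*√14062773/2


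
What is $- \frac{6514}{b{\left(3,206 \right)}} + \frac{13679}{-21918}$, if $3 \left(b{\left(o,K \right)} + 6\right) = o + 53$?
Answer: $- \frac{214420679}{416442} \approx -514.89$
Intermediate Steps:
$b{\left(o,K \right)} = \frac{35}{3} + \frac{o}{3}$ ($b{\left(o,K \right)} = -6 + \frac{o + 53}{3} = -6 + \frac{53 + o}{3} = -6 + \left(\frac{53}{3} + \frac{o}{3}\right) = \frac{35}{3} + \frac{o}{3}$)
$- \frac{6514}{b{\left(3,206 \right)}} + \frac{13679}{-21918} = - \frac{6514}{\frac{35}{3} + \frac{1}{3} \cdot 3} + \frac{13679}{-21918} = - \frac{6514}{\frac{35}{3} + 1} + 13679 \left(- \frac{1}{21918}\right) = - \frac{6514}{\frac{38}{3}} - \frac{13679}{21918} = \left(-6514\right) \frac{3}{38} - \frac{13679}{21918} = - \frac{9771}{19} - \frac{13679}{21918} = - \frac{214420679}{416442}$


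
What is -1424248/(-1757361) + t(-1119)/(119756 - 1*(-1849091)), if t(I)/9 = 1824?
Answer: 2832975240232/3459974932767 ≈ 0.81878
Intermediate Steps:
t(I) = 16416 (t(I) = 9*1824 = 16416)
-1424248/(-1757361) + t(-1119)/(119756 - 1*(-1849091)) = -1424248/(-1757361) + 16416/(119756 - 1*(-1849091)) = -1424248*(-1/1757361) + 16416/(119756 + 1849091) = 1424248/1757361 + 16416/1968847 = 2832975240232/3459974932767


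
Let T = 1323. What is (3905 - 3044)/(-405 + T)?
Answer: 287/306 ≈ 0.93791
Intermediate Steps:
(3905 - 3044)/(-405 + T) = (3905 - 3044)/(-405 + 1323) = 861/918 = 861*(1/918) = 287/306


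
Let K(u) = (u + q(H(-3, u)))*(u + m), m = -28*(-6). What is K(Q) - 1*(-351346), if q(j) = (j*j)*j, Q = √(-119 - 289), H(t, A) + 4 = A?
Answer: 1309594 - 110960*I*√102 ≈ 1.3096e+6 - 1.1206e+6*I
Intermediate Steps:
H(t, A) = -4 + A
m = 168
Q = 2*I*√102 (Q = √(-408) = 2*I*√102 ≈ 20.199*I)
q(j) = j³ (q(j) = j²*j = j³)
K(u) = (168 + u)*(u + (-4 + u)³) (K(u) = (u + (-4 + u)³)*(u + 168) = (u + (-4 + u)³)*(168 + u) = (168 + u)*(u + (-4 + u)³))
K(Q) - 1*(-351346) = (-10752 + (2*I*√102)⁴ - 1967*(2*I*√102)² + 156*(2*I*√102)³ + 8168*(2*I*√102)) - 1*(-351346) = (-10752 + 166464 - 1967*(-408) + 156*(-816*I*√102) + 16336*I*√102) + 351346 = (-10752 + 166464 + 802536 - 127296*I*√102 + 16336*I*√102) + 351346 = (958248 - 110960*I*√102) + 351346 = 1309594 - 110960*I*√102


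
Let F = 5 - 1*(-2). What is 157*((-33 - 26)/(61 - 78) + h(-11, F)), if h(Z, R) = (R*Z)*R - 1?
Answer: -1431997/17 ≈ -84235.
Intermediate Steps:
F = 7 (F = 5 + 2 = 7)
h(Z, R) = -1 + Z*R² (h(Z, R) = Z*R² - 1 = -1 + Z*R²)
157*((-33 - 26)/(61 - 78) + h(-11, F)) = 157*((-33 - 26)/(61 - 78) + (-1 - 11*7²)) = 157*(-59/(-17) + (-1 - 11*49)) = 157*(-59*(-1/17) + (-1 - 539)) = 157*(59/17 - 540) = 157*(-9121/17) = -1431997/17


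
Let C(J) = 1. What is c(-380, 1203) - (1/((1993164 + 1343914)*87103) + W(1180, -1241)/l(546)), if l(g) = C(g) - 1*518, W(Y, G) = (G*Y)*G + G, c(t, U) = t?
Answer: 11237764703984281327/3197364555374 ≈ 3.5147e+6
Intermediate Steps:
W(Y, G) = G + Y*G² (W(Y, G) = Y*G² + G = G + Y*G²)
l(g) = -517 (l(g) = 1 - 1*518 = 1 - 518 = -517)
c(-380, 1203) - (1/((1993164 + 1343914)*87103) + W(1180, -1241)/l(546)) = -380 - (1/((1993164 + 1343914)*87103) - 1241*(1 - 1241*1180)/(-517)) = -380 - ((1/87103)/3337078 - 1241*(1 - 1464380)*(-1/517)) = -380 - ((1/3337078)*(1/87103) - 1241*(-1464379)*(-1/517)) = -380 - (1/290669505034 + 1817294339*(-1/517)) = -380 - (1/290669505034 - 38665837/11) = -380 - 1*(-11238979702515323447/3197364555374) = -380 + 11238979702515323447/3197364555374 = 11237764703984281327/3197364555374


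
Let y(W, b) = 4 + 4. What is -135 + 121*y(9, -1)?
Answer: 833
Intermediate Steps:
y(W, b) = 8
-135 + 121*y(9, -1) = -135 + 121*8 = -135 + 968 = 833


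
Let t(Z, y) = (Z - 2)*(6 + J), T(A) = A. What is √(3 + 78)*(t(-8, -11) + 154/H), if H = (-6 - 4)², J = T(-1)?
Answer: -21807/50 ≈ -436.14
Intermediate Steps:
J = -1
H = 100 (H = (-10)² = 100)
t(Z, y) = -10 + 5*Z (t(Z, y) = (Z - 2)*(6 - 1) = (-2 + Z)*5 = -10 + 5*Z)
√(3 + 78)*(t(-8, -11) + 154/H) = √(3 + 78)*((-10 + 5*(-8)) + 154/100) = √81*((-10 - 40) + 154*(1/100)) = 9*(-50 + 77/50) = 9*(-2423/50) = -21807/50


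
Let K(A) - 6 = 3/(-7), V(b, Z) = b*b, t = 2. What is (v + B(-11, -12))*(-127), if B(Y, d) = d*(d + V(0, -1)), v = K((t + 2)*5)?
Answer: -132969/7 ≈ -18996.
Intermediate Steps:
V(b, Z) = b**2
K(A) = 39/7 (K(A) = 6 + 3/(-7) = 6 + 3*(-1/7) = 6 - 3/7 = 39/7)
v = 39/7 ≈ 5.5714
B(Y, d) = d**2 (B(Y, d) = d*(d + 0**2) = d*(d + 0) = d*d = d**2)
(v + B(-11, -12))*(-127) = (39/7 + (-12)**2)*(-127) = (39/7 + 144)*(-127) = (1047/7)*(-127) = -132969/7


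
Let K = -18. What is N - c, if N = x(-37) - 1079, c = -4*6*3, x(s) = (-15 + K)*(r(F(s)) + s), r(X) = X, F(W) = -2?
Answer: 280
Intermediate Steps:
x(s) = 66 - 33*s (x(s) = (-15 - 18)*(-2 + s) = -33*(-2 + s) = 66 - 33*s)
c = -72 (c = -24*3 = -72)
N = 208 (N = (66 - 33*(-37)) - 1079 = (66 + 1221) - 1079 = 1287 - 1079 = 208)
N - c = 208 - 1*(-72) = 208 + 72 = 280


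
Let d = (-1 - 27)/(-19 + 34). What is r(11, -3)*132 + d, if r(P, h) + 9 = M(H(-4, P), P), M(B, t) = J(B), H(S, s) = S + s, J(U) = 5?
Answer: -7948/15 ≈ -529.87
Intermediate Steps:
M(B, t) = 5
r(P, h) = -4 (r(P, h) = -9 + 5 = -4)
d = -28/15 ≈ -1.8667
r(11, -3)*132 + d = -4*132 - 28/15 = -528 - 28/15 = -7948/15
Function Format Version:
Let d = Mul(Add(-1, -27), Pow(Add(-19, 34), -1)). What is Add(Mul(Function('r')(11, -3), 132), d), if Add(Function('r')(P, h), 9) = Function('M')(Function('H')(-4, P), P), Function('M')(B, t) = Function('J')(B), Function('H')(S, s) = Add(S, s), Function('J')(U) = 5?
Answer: Rational(-7948, 15) ≈ -529.87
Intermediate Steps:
Function('M')(B, t) = 5
Function('r')(P, h) = -4 (Function('r')(P, h) = Add(-9, 5) = -4)
d = Rational(-28, 15) (d = Mul(-28, Pow(15, -1)) = Mul(-28, Rational(1, 15)) = Rational(-28, 15) ≈ -1.8667)
Add(Mul(Function('r')(11, -3), 132), d) = Add(Mul(-4, 132), Rational(-28, 15)) = Add(-528, Rational(-28, 15)) = Rational(-7948, 15)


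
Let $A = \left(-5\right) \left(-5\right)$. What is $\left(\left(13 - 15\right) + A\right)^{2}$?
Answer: $529$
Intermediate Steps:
$A = 25$
$\left(\left(13 - 15\right) + A\right)^{2} = \left(\left(13 - 15\right) + 25\right)^{2} = \left(-2 + 25\right)^{2} = 23^{2} = 529$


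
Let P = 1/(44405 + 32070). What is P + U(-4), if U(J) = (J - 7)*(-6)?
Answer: 5047351/76475 ≈ 66.000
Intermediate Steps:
U(J) = 42 - 6*J (U(J) = (-7 + J)*(-6) = 42 - 6*J)
P = 1/76475 ≈ 1.3076e-5
P + U(-4) = 1/76475 + (42 - 6*(-4)) = 1/76475 + (42 + 24) = 1/76475 + 66 = 5047351/76475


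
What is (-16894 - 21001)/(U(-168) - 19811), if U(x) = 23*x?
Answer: 7579/4735 ≈ 1.6006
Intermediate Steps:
(-16894 - 21001)/(U(-168) - 19811) = (-16894 - 21001)/(23*(-168) - 19811) = -37895/(-3864 - 19811) = -37895/(-23675) = -37895*(-1/23675) = 7579/4735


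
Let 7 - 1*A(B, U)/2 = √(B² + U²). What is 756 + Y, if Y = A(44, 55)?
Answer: 770 - 22*√41 ≈ 629.13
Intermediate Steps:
A(B, U) = 14 - 2*√(B² + U²)
Y = 14 - 22*√41 (Y = 14 - 2*√(44² + 55²) = 14 - 2*√(1936 + 3025) = 14 - 22*√41 ≈ -126.87)
756 + Y = 756 + (14 - 22*√41) = 770 - 22*√41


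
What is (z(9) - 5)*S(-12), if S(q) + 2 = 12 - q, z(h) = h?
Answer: 88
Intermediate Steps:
S(q) = 10 - q (S(q) = -2 + (12 - q) = 10 - q)
(z(9) - 5)*S(-12) = (9 - 5)*(10 - 1*(-12)) = 4*(10 + 12) = 4*22 = 88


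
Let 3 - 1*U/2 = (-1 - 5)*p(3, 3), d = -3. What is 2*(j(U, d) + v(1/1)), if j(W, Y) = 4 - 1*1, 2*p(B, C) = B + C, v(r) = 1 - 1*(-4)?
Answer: 16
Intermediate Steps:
v(r) = 5 (v(r) = 1 + 4 = 5)
p(B, C) = B/2 + C/2 (p(B, C) = (B + C)/2 = B/2 + C/2)
U = 42 (U = 6 - 2*(-1 - 5)*((½)*3 + (½)*3) = 6 - (-12)*(3/2 + 3/2) = 6 - (-12)*3 = 6 - 2*(-18) = 6 + 36 = 42)
j(W, Y) = 3 (j(W, Y) = 4 - 1 = 3)
2*(j(U, d) + v(1/1)) = 2*(3 + 5) = 2*8 = 16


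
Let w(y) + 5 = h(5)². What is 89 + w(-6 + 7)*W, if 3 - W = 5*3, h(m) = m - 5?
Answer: 149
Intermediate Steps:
h(m) = -5 + m
w(y) = -5 (w(y) = -5 + (-5 + 5)² = -5 + 0² = -5 + 0 = -5)
W = -12 (W = 3 - 5*3 = 3 - 1*15 = 3 - 15 = -12)
89 + w(-6 + 7)*W = 89 - 5*(-12) = 89 + 60 = 149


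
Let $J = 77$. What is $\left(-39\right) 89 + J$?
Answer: $-3394$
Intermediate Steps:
$\left(-39\right) 89 + J = \left(-39\right) 89 + 77 = -3471 + 77 = -3394$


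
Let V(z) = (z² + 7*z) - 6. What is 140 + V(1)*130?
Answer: 400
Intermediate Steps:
V(z) = -6 + z² + 7*z
140 + V(1)*130 = 140 + (-6 + 1² + 7*1)*130 = 140 + (-6 + 1 + 7)*130 = 140 + 2*130 = 140 + 260 = 400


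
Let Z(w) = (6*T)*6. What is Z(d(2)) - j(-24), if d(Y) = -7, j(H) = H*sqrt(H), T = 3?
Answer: 108 + 48*I*sqrt(6) ≈ 108.0 + 117.58*I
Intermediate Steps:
j(H) = H**(3/2)
Z(w) = 108 (Z(w) = (6*3)*6 = 18*6 = 108)
Z(d(2)) - j(-24) = 108 - (-24)**(3/2) = 108 - (-48)*I*sqrt(6) = 108 + 48*I*sqrt(6)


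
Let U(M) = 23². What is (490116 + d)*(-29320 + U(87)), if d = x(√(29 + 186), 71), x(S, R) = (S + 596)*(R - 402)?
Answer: -8431156440 + 9529821*√215 ≈ -8.2914e+9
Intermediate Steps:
U(M) = 529
x(S, R) = (-402 + R)*(596 + S) (x(S, R) = (596 + S)*(-402 + R) = (-402 + R)*(596 + S))
d = -197276 - 331*√215 (d = -239592 - 402*√(29 + 186) + 596*71 + 71*√(29 + 186) = -239592 - 402*√215 + 42316 + 71*√215 = -197276 - 331*√215 ≈ -2.0213e+5)
(490116 + d)*(-29320 + U(87)) = (490116 + (-197276 - 331*√215))*(-29320 + 529) = (292840 - 331*√215)*(-28791) = -8431156440 + 9529821*√215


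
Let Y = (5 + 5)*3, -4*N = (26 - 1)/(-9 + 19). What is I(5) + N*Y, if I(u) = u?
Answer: -55/4 ≈ -13.750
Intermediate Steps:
N = -5/8 (N = -(26 - 1)/(4*(-9 + 19)) = -25/(4*10) = -1/4*5/2 = -5/8 ≈ -0.62500)
Y = 30 (Y = 10*3 = 30)
I(5) + N*Y = 5 - 5/8*30 = 5 - 75/4 = -55/4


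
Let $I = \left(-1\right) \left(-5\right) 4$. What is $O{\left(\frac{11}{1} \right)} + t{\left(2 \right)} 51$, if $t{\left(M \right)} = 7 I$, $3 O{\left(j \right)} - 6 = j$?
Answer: $\frac{21437}{3} \approx 7145.7$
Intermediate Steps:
$O{\left(j \right)} = 2 + \frac{j}{3}$
$I = 20$ ($I = 5 \cdot 4 = 20$)
$t{\left(M \right)} = 140$ ($t{\left(M \right)} = 7 \cdot 20 = 140$)
$O{\left(\frac{11}{1} \right)} + t{\left(2 \right)} 51 = \left(2 + \frac{11 \cdot 1^{-1}}{3}\right) + 140 \cdot 51 = \left(2 + \frac{11 \cdot 1}{3}\right) + 7140 = \left(2 + \frac{1}{3} \cdot 11\right) + 7140 = \left(2 + \frac{11}{3}\right) + 7140 = \frac{17}{3} + 7140 = \frac{21437}{3}$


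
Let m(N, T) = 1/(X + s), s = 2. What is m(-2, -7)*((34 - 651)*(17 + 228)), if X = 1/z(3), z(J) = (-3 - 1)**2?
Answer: -2418640/33 ≈ -73292.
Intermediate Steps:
z(J) = 16 (z(J) = (-4)**2 = 16)
X = 1/16 ≈ 0.062500
m(N, T) = 16/33 (m(N, T) = 1/(1/16 + 2) = 1/(33/16) = 16/33)
m(-2, -7)*((34 - 651)*(17 + 228)) = 16*((34 - 651)*(17 + 228))/33 = 16*(-617*245)/33 = (16/33)*(-151165) = -2418640/33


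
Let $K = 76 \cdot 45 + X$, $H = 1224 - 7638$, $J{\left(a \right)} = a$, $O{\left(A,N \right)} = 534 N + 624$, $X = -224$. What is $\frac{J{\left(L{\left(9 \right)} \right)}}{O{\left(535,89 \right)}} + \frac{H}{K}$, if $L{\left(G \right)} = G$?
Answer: $- \frac{4288963}{2137325} \approx -2.0067$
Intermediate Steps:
$O{\left(A,N \right)} = 624 + 534 N$
$H = -6414$ ($H = 1224 - 7638 = -6414$)
$K = 3196$ ($K = 76 \cdot 45 - 224 = 3420 - 224 = 3196$)
$\frac{J{\left(L{\left(9 \right)} \right)}}{O{\left(535,89 \right)}} + \frac{H}{K} = \frac{9}{624 + 534 \cdot 89} - \frac{6414}{3196} = \frac{9}{624 + 47526} - \frac{3207}{1598} = \frac{9}{48150} - \frac{3207}{1598} = 9 \cdot \frac{1}{48150} - \frac{3207}{1598} = \frac{1}{5350} - \frac{3207}{1598} = - \frac{4288963}{2137325}$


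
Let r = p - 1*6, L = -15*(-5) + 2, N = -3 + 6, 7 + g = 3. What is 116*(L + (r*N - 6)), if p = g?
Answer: 4756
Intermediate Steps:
g = -4 (g = -7 + 3 = -4)
p = -4
N = 3
L = 77 (L = -5*(-15) + 2 = 75 + 2 = 77)
r = -10 (r = -4 - 1*6 = -4 - 6 = -10)
116*(L + (r*N - 6)) = 116*(77 + (-10*3 - 6)) = 116*(77 + (-30 - 6)) = 116*(77 - 36) = 116*41 = 4756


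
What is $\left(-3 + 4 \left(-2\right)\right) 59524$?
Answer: $-654764$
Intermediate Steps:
$\left(-3 + 4 \left(-2\right)\right) 59524 = \left(-3 - 8\right) 59524 = \left(-11\right) 59524 = -654764$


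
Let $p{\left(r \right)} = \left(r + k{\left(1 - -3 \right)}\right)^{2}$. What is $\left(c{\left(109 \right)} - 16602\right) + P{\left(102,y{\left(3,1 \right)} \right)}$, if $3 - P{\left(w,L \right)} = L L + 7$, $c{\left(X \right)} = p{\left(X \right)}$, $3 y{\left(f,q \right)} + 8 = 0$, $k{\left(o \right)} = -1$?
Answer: $- \frac{44542}{9} \approx -4949.1$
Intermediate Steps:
$y{\left(f,q \right)} = - \frac{8}{3}$ ($y{\left(f,q \right)} = - \frac{8}{3} + \frac{1}{3} \cdot 0 = - \frac{8}{3} + 0 = - \frac{8}{3}$)
$p{\left(r \right)} = \left(-1 + r\right)^{2}$ ($p{\left(r \right)} = \left(r - 1\right)^{2} = \left(-1 + r\right)^{2}$)
$c{\left(X \right)} = \left(-1 + X\right)^{2}$
$P{\left(w,L \right)} = -4 - L^{2}$ ($P{\left(w,L \right)} = 3 - \left(L L + 7\right) = 3 - \left(L^{2} + 7\right) = 3 - \left(7 + L^{2}\right) = -4 - L^{2}$)
$\left(c{\left(109 \right)} - 16602\right) + P{\left(102,y{\left(3,1 \right)} \right)} = \left(\left(-1 + 109\right)^{2} - 16602\right) - \frac{100}{9} = \left(108^{2} - 16602\right) - \frac{100}{9} = \left(11664 - 16602\right) - \frac{100}{9} = -4938 - \frac{100}{9} = - \frac{44542}{9}$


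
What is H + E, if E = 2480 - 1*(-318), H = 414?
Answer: 3212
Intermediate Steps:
E = 2798 (E = 2480 + 318 = 2798)
H + E = 414 + 2798 = 3212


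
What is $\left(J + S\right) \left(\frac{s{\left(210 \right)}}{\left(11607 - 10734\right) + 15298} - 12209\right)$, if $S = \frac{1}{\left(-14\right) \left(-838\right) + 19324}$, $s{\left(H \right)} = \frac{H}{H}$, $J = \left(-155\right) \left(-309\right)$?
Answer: $- \frac{146832660823683149}{251103288} \approx -5.8475 \cdot 10^{8}$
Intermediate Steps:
$J = 47895$
$s{\left(H \right)} = 1$
$S = \frac{1}{31056}$ ($S = \frac{1}{11732 + 19324} = \frac{1}{31056} \approx 3.22 \cdot 10^{-5}$)
$\left(J + S\right) \left(\frac{s{\left(210 \right)}}{\left(11607 - 10734\right) + 15298} - 12209\right) = \left(47895 + \frac{1}{31056}\right) \left(1 \frac{1}{\left(11607 - 10734\right) + 15298} - 12209\right) = \frac{1487427121 \left(1 \frac{1}{873 + 15298} - 12209\right)}{31056} = \frac{1487427121 \left(1 \cdot \frac{1}{16171} - 12209\right)}{31056} = \frac{1487427121 \left(\frac{1}{16171} - 12209\right)}{31056} = \frac{1487427121}{31056} \left(- \frac{197431738}{16171}\right) = - \frac{146832660823683149}{251103288}$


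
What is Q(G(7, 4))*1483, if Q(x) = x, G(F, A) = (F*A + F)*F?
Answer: 363335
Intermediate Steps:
G(F, A) = F*(F + A*F) (G(F, A) = (A*F + F)*F = (F + A*F)*F = F*(F + A*F))
Q(G(7, 4))*1483 = (7²*(1 + 4))*1483 = (49*5)*1483 = 245*1483 = 363335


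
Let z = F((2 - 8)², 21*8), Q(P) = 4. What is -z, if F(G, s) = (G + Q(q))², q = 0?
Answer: -1600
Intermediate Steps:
F(G, s) = (4 + G)² (F(G, s) = (G + 4)² = (4 + G)²)
z = 1600 (z = (4 + (2 - 8)²)² = (4 + (-6)²)² = (4 + 36)² = 40² = 1600)
-z = -1*1600 = -1600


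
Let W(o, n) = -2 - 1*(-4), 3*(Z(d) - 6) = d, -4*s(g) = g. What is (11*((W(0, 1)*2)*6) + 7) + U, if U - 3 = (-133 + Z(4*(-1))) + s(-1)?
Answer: 1751/12 ≈ 145.92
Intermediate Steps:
s(g) = -g/4
Z(d) = 6 + d/3
W(o, n) = 2 (W(o, n) = -2 + 4 = 2)
U = -1501/12 (U = 3 + ((-133 + (6 + (4*(-1))/3)) - ¼*(-1)) = 3 + ((-133 + (6 + (⅓)*(-4))) + ¼) = 3 + ((-133 + (6 - 4/3)) + ¼) = 3 + ((-133 + 14/3) + ¼) = 3 + (-385/3 + ¼) = 3 - 1537/12 = -1501/12 ≈ -125.08)
(11*((W(0, 1)*2)*6) + 7) + U = (11*((2*2)*6) + 7) - 1501/12 = (11*(4*6) + 7) - 1501/12 = (11*24 + 7) - 1501/12 = (264 + 7) - 1501/12 = 271 - 1501/12 = 1751/12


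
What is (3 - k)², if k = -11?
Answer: 196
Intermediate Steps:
(3 - k)² = (3 - 1*(-11))² = (3 + 11)² = 14² = 196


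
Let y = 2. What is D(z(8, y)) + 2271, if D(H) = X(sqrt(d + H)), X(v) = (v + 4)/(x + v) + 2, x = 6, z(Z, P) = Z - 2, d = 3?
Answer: 20464/9 ≈ 2273.8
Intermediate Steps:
z(Z, P) = -2 + Z
X(v) = 2 + (4 + v)/(6 + v) (X(v) = (v + 4)/(6 + v) + 2 = (4 + v)/(6 + v) + 2 = 2 + (4 + v)/(6 + v))
D(H) = (16 + 3*sqrt(3 + H))/(6 + sqrt(3 + H))
D(z(8, y)) + 2271 = (16 + 3*sqrt(3 + (-2 + 8)))/(6 + sqrt(3 + (-2 + 8))) + 2271 = (16 + 3*sqrt(3 + 6))/(6 + sqrt(3 + 6)) + 2271 = (16 + 3*sqrt(9))/(6 + sqrt(9)) + 2271 = (16 + 3*3)/(6 + 3) + 2271 = (16 + 9)/9 + 2271 = (1/9)*25 + 2271 = 25/9 + 2271 = 20464/9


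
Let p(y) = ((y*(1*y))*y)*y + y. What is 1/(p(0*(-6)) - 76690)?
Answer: -1/76690 ≈ -1.3040e-5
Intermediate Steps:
p(y) = y + y**4 (p(y) = ((y*y)*y)*y + y = (y**2*y)*y + y = y**3*y + y = y**4 + y = y + y**4)
1/(p(0*(-6)) - 76690) = 1/((0*(-6) + (0*(-6))**4) - 76690) = 1/((0 + 0**4) - 76690) = 1/((0 + 0) - 76690) = 1/(0 - 76690) = 1/(-76690) = -1/76690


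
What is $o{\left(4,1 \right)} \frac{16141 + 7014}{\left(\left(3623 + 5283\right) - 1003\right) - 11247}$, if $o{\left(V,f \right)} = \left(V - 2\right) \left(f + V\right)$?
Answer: $- \frac{10525}{152} \approx -69.243$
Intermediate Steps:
$o{\left(V,f \right)} = \left(-2 + V\right) \left(V + f\right)$
$o{\left(4,1 \right)} \frac{16141 + 7014}{\left(\left(3623 + 5283\right) - 1003\right) - 11247} = \left(4^{2} - 8 - 2 + 4 \cdot 1\right) \frac{16141 + 7014}{\left(\left(3623 + 5283\right) - 1003\right) - 11247} = \left(16 - 8 - 2 + 4\right) \frac{23155}{\left(8906 - 1003\right) - 11247} = 10 \frac{23155}{7903 - 11247} = 10 \frac{23155}{-3344} = 10 \cdot 23155 \left(- \frac{1}{3344}\right) = 10 \left(- \frac{2105}{304}\right) = - \frac{10525}{152}$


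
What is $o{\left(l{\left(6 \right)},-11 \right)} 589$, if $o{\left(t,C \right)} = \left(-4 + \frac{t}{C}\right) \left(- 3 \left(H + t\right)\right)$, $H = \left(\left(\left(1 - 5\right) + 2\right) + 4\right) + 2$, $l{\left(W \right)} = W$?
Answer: $\frac{883500}{11} \approx 80318.0$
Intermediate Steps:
$H = 4$ ($H = \left(\left(-4 + 2\right) + 4\right) + 2 = \left(-2 + 4\right) + 2 = 2 + 2 = 4$)
$o{\left(t,C \right)} = \left(-12 - 3 t\right) \left(-4 + \frac{t}{C}\right)$ ($o{\left(t,C \right)} = \left(-4 + \frac{t}{C}\right) \left(- 3 \left(4 + t\right)\right) = \left(-4 + \frac{t}{C}\right) \left(-12 - 3 t\right) = \left(-12 - 3 t\right) \left(-4 + \frac{t}{C}\right)$)
$o{\left(l{\left(6 \right)},-11 \right)} 589 = \frac{3 \left(- 6^{2} - 24 + 4 \left(-11\right) \left(4 + 6\right)\right)}{-11} \cdot 589 = 3 \left(- \frac{1}{11}\right) \left(\left(-1\right) 36 - 24 + 4 \left(-11\right) 10\right) 589 = 3 \left(- \frac{1}{11}\right) \left(-36 - 24 - 440\right) 589 = 3 \left(- \frac{1}{11}\right) \left(-500\right) 589 = \frac{1500}{11} \cdot 589 = \frac{883500}{11}$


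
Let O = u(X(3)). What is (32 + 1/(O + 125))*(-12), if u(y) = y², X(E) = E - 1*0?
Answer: -25734/67 ≈ -384.09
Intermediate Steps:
X(E) = E (X(E) = E + 0 = E)
O = 9 (O = 3² = 9)
(32 + 1/(O + 125))*(-12) = (32 + 1/(9 + 125))*(-12) = (32 + 1/134)*(-12) = (4289/134)*(-12) = -25734/67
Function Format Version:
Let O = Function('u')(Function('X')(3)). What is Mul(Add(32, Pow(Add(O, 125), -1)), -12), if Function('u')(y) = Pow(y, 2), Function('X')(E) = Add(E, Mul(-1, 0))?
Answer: Rational(-25734, 67) ≈ -384.09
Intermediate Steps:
Function('X')(E) = E (Function('X')(E) = Add(E, 0) = E)
O = 9 (O = Pow(3, 2) = 9)
Mul(Add(32, Pow(Add(O, 125), -1)), -12) = Mul(Add(32, Pow(Add(9, 125), -1)), -12) = Mul(Add(32, Pow(134, -1)), -12) = Mul(Add(32, Rational(1, 134)), -12) = Mul(Rational(4289, 134), -12) = Rational(-25734, 67)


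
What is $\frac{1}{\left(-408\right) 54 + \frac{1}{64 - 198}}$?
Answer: $- \frac{134}{2952289} \approx -4.5389 \cdot 10^{-5}$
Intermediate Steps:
$\frac{1}{\left(-408\right) 54 + \frac{1}{64 - 198}} = \frac{1}{-22032 + \frac{1}{-134}} = \frac{1}{-22032 - \frac{1}{134}} = \frac{1}{- \frac{2952289}{134}} = - \frac{134}{2952289}$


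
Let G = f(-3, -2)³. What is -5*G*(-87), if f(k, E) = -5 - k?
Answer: -3480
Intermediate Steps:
G = -8 (G = (-5 - 1*(-3))³ = (-5 + 3)³ = (-2)³ = -8)
-5*G*(-87) = -5*(-8)*(-87) = 40*(-87) = -3480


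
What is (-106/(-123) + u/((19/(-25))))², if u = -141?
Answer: 189737776921/5461569 ≈ 34741.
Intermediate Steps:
(-106/(-123) + u/((19/(-25))))² = (-106/(-123) - 141/(19/(-25)))² = (-106*(-1/123) - 141/(19*(-1/25)))² = (106/123 - 141/(-19/25))² = (106/123 - 141*(-25/19))² = (106/123 + 3525/19)² = (435589/2337)² = 189737776921/5461569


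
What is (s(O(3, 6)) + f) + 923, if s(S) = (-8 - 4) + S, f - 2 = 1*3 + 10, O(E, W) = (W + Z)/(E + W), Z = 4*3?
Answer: 928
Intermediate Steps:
Z = 12
O(E, W) = (12 + W)/(E + W) (O(E, W) = (W + 12)/(E + W) = (12 + W)/(E + W))
f = 15 (f = 2 + (1*3 + 10) = 2 + (3 + 10) = 2 + 13 = 15)
s(S) = -12 + S
(s(O(3, 6)) + f) + 923 = ((-12 + (12 + 6)/(3 + 6)) + 15) + 923 = ((-12 + 18/9) + 15) + 923 = ((-12 + (⅑)*18) + 15) + 923 = ((-12 + 2) + 15) + 923 = (-10 + 15) + 923 = 5 + 923 = 928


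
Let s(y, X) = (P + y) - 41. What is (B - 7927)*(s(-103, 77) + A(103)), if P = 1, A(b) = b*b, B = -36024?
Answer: -459991166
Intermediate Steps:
A(b) = b²
s(y, X) = -40 + y (s(y, X) = (1 + y) - 41 = -40 + y)
(B - 7927)*(s(-103, 77) + A(103)) = (-36024 - 7927)*((-40 - 103) + 103²) = -43951*(-143 + 10609) = -43951*10466 = -459991166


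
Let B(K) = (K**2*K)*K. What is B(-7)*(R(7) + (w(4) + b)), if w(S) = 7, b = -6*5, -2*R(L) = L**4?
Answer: -5875247/2 ≈ -2.9376e+6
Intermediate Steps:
R(L) = -L**4/2
B(K) = K**4 (B(K) = K**3*K = K**4)
b = -30
B(-7)*(R(7) + (w(4) + b)) = (-7)**4*(-1/2*7**4 + (7 - 30)) = 2401*(-1/2*2401 - 23) = 2401*(-2401/2 - 23) = 2401*(-2447/2) = -5875247/2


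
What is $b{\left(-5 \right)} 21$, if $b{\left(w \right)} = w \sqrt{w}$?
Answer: $- 105 i \sqrt{5} \approx - 234.79 i$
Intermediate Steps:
$b{\left(w \right)} = w^{\frac{3}{2}}$
$b{\left(-5 \right)} 21 = \left(-5\right)^{\frac{3}{2}} \cdot 21 = - 5 i \sqrt{5} \cdot 21 = - 105 i \sqrt{5}$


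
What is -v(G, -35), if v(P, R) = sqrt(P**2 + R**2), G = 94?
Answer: -sqrt(10061) ≈ -100.30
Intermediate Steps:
-v(G, -35) = -sqrt(94**2 + (-35)**2) = -sqrt(8836 + 1225) = -sqrt(10061)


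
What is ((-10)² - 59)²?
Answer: 1681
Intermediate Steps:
((-10)² - 59)² = (100 - 59)² = 41² = 1681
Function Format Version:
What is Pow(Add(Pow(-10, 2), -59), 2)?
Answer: 1681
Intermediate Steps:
Pow(Add(Pow(-10, 2), -59), 2) = Pow(Add(100, -59), 2) = Pow(41, 2) = 1681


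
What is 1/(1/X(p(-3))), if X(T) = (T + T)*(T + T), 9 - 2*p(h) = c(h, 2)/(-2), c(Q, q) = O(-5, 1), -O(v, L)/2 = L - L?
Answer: 81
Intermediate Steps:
O(v, L) = 0 (O(v, L) = -2*(L - L) = -2*0 = 0)
c(Q, q) = 0
p(h) = 9/2 (p(h) = 9/2 - 0/(-2) = 9/2 - 0*(-1)/2 = 9/2 - ½*0 = 9/2 + 0 = 9/2)
X(T) = 4*T² (X(T) = (2*T)*(2*T) = 4*T²)
1/(1/X(p(-3))) = 1/(1/(4*(9/2)²)) = 1/(1/(4*(81/4))) = 1/(1/81) = 81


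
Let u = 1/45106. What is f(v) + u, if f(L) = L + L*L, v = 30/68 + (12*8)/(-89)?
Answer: -47720118151/206510513828 ≈ -0.23108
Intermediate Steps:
u = 1/45106 ≈ 2.2170e-5
v = -1929/3026 (v = 30*(1/68) + 96*(-1/89) = 15/34 - 96/89 = -1929/3026 ≈ -0.63748)
f(L) = L + L**2
f(v) + u = -1929*(1 - 1929/3026)/3026 + 1/45106 = -1929/3026*1097/3026 + 1/45106 = -2116113/9156676 + 1/45106 = -47720118151/206510513828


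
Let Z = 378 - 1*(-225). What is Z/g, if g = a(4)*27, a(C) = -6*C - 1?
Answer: -67/75 ≈ -0.89333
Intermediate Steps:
a(C) = -1 - 6*C
g = -675 (g = (-1 - 6*4)*27 = (-1 - 24)*27 = -25*27 = -675)
Z = 603 (Z = 378 + 225 = 603)
Z/g = 603/(-675) = 603*(-1/675) = -67/75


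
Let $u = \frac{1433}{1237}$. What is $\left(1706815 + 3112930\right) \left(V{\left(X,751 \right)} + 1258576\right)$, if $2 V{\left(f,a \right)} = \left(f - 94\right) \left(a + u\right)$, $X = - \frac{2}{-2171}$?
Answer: $\frac{15832879167271159840}{2685527} \approx 5.8956 \cdot 10^{12}$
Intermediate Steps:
$u = \frac{1433}{1237}$ ($u = 1433 \cdot \frac{1}{1237} = \frac{1433}{1237} \approx 1.1584$)
$X = \frac{2}{2171}$ ($X = \left(-2\right) \left(- \frac{1}{2171}\right) = \frac{2}{2171} \approx 0.00092123$)
$V{\left(f,a \right)} = \frac{\left(-94 + f\right) \left(\frac{1433}{1237} + a\right)}{2}$ ($V{\left(f,a \right)} = \frac{\left(f - 94\right) \left(a + \frac{1433}{1237}\right)}{2} = \frac{\left(-94 + f\right) \left(\frac{1433}{1237} + a\right)}{2}$)
$\left(1706815 + 3112930\right) \left(V{\left(X,751 \right)} + 1258576\right) = \left(1706815 + 3112930\right) \left(\left(- \frac{67351}{1237} - 35297 + \frac{1433}{2474} \cdot \frac{2}{2171} + \frac{1}{2} \cdot 751 \cdot \frac{2}{2171}\right) + 1258576\right) = 4819745 \left(\left(- \frac{67351}{1237} - 35297 + \frac{1433}{2685527} + \frac{751}{2171}\right) + 1258576\right) = 4819745 \left(- \frac{94936335120}{2685527} + 1258576\right) = 4819745 \cdot \frac{3285003494432}{2685527} = \frac{15832879167271159840}{2685527}$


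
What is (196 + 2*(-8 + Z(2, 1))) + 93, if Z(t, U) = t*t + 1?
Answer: 283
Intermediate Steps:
Z(t, U) = 1 + t**2 (Z(t, U) = t**2 + 1 = 1 + t**2)
(196 + 2*(-8 + Z(2, 1))) + 93 = (196 + 2*(-8 + (1 + 2**2))) + 93 = (196 + 2*(-8 + (1 + 4))) + 93 = (196 + 2*(-8 + 5)) + 93 = (196 + 2*(-3)) + 93 = (196 - 6) + 93 = 190 + 93 = 283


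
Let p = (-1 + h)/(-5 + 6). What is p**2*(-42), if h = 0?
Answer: -42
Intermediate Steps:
p = -1 (p = (-1 + 0)/(-5 + 6) = -1/1 = -1*1 = -1)
p**2*(-42) = (-1)**2*(-42) = 1*(-42) = -42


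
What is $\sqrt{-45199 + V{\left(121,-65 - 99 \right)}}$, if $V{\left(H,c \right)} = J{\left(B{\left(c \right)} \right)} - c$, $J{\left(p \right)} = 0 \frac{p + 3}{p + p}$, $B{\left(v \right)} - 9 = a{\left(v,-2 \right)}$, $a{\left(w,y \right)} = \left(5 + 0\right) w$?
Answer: $i \sqrt{45035} \approx 212.21 i$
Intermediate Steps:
$a{\left(w,y \right)} = 5 w$
$B{\left(v \right)} = 9 + 5 v$
$J{\left(p \right)} = 0$ ($J{\left(p \right)} = 0 \frac{3 + p}{2 p} = 0$)
$V{\left(H,c \right)} = - c$ ($V{\left(H,c \right)} = 0 - c = - c$)
$\sqrt{-45199 + V{\left(121,-65 - 99 \right)}} = \sqrt{-45199 - \left(-65 - 99\right)} = \sqrt{-45199 - -164} = \sqrt{-45199 + 164} = \sqrt{-45035} = i \sqrt{45035}$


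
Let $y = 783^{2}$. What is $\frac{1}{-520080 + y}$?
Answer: $\frac{1}{93009} \approx 1.0752 \cdot 10^{-5}$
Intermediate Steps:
$y = 613089$
$\frac{1}{-520080 + y} = \frac{1}{-520080 + 613089} = \frac{1}{93009}$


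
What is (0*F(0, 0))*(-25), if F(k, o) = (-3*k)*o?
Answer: 0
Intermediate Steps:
F(k, o) = -3*k*o
(0*F(0, 0))*(-25) = (0*(-3*0*0))*(-25) = (0*0)*(-25) = 0*(-25) = 0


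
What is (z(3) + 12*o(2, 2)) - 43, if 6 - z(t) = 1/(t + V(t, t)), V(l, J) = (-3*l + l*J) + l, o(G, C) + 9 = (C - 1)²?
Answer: -799/6 ≈ -133.17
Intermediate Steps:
o(G, C) = -9 + (-1 + C)² (o(G, C) = -9 + (C - 1)² = -9 + (-1 + C)²)
V(l, J) = -2*l + J*l (V(l, J) = (-3*l + J*l) + l = -2*l + J*l)
z(t) = 6 - 1/(t + t*(-2 + t))
(z(3) + 12*o(2, 2)) - 43 = ((-1 - 6*3 + 6*3²)/(3*(-1 + 3)) + 12*(-9 + (-1 + 2)²)) - 43 = ((⅓)*(-1 - 18 + 6*9)/2 + 12*(-9 + 1²)) - 43 = ((⅓)*(½)*(-1 - 18 + 54) + 12*(-9 + 1)) - 43 = ((⅓)*(½)*35 + 12*(-8)) - 43 = (35/6 - 96) - 43 = -541/6 - 43 = -799/6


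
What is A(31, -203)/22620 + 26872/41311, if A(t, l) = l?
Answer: 20670983/32222580 ≈ 0.64151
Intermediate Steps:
A(31, -203)/22620 + 26872/41311 = -203/22620 + 26872/41311 = -203*1/22620 + 26872*(1/41311) = -7/780 + 26872/41311 = 20670983/32222580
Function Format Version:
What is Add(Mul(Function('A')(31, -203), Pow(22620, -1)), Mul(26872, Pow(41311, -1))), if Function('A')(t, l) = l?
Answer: Rational(20670983, 32222580) ≈ 0.64151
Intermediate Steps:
Add(Mul(Function('A')(31, -203), Pow(22620, -1)), Mul(26872, Pow(41311, -1))) = Add(Mul(-203, Pow(22620, -1)), Mul(26872, Pow(41311, -1))) = Add(Mul(-203, Rational(1, 22620)), Mul(26872, Rational(1, 41311))) = Add(Rational(-7, 780), Rational(26872, 41311)) = Rational(20670983, 32222580)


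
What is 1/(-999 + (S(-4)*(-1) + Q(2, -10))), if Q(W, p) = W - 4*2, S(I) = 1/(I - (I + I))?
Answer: -4/4021 ≈ -0.00099478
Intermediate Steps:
S(I) = -1/I (S(I) = 1/(I - 2*I) = 1/(-I) = -1/I)
Q(W, p) = -8 + W (Q(W, p) = W - 8 = -8 + W)
1/(-999 + (S(-4)*(-1) + Q(2, -10))) = 1/(-999 + (-1/(-4)*(-1) + (-8 + 2))) = 1/(-999 + (-1*(-¼)*(-1) - 6)) = 1/(-999 + ((¼)*(-1) - 6)) = 1/(-999 + (-¼ - 6)) = 1/(-999 - 25/4) = 1/(-4021/4) = -4/4021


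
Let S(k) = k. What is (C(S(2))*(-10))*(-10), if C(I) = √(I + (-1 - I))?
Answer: 100*I ≈ 100.0*I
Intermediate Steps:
C(I) = I (C(I) = √(-1) = I)
(C(S(2))*(-10))*(-10) = (I*(-10))*(-10) = -10*I*(-10) = 100*I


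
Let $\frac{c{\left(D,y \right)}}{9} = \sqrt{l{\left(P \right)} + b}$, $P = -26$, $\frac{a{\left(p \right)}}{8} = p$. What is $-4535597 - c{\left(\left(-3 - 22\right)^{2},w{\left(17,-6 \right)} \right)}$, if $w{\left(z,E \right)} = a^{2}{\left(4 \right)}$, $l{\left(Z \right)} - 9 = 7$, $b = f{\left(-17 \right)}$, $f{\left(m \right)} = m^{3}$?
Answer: $-4535597 - 9 i \sqrt{4897} \approx -4.5356 \cdot 10^{6} - 629.81 i$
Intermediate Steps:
$a{\left(p \right)} = 8 p$
$b = -4913$ ($b = \left(-17\right)^{3} = -4913$)
$l{\left(Z \right)} = 16$ ($l{\left(Z \right)} = 9 + 7 = 16$)
$w{\left(z,E \right)} = 1024$ ($w{\left(z,E \right)} = \left(8 \cdot 4\right)^{2} = 32^{2} = 1024$)
$c{\left(D,y \right)} = 9 i \sqrt{4897}$ ($c{\left(D,y \right)} = 9 \sqrt{16 - 4913} = 9 \sqrt{-4897} = 9 i \sqrt{4897}$)
$-4535597 - c{\left(\left(-3 - 22\right)^{2},w{\left(17,-6 \right)} \right)} = -4535597 - 9 i \sqrt{4897}$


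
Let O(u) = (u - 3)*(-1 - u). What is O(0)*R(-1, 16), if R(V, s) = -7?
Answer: -21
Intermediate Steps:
O(u) = (-1 - u)*(-3 + u) (O(u) = (-3 + u)*(-1 - u) = (-1 - u)*(-3 + u))
O(0)*R(-1, 16) = (3 - 1*0**2 + 2*0)*(-7) = (3 - 1*0 + 0)*(-7) = (3 + 0 + 0)*(-7) = 3*(-7) = -21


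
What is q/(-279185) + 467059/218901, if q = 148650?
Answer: 19571246653/12222775137 ≈ 1.6012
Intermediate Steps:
q/(-279185) + 467059/218901 = 148650/(-279185) + 467059/218901 = 148650*(-1/279185) + 467059*(1/218901) = -29730/55837 + 467059/218901 = 19571246653/12222775137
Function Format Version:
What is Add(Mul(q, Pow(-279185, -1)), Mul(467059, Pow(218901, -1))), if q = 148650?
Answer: Rational(19571246653, 12222775137) ≈ 1.6012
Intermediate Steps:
Add(Mul(q, Pow(-279185, -1)), Mul(467059, Pow(218901, -1))) = Add(Mul(148650, Pow(-279185, -1)), Mul(467059, Pow(218901, -1))) = Add(Mul(148650, Rational(-1, 279185)), Mul(467059, Rational(1, 218901))) = Add(Rational(-29730, 55837), Rational(467059, 218901)) = Rational(19571246653, 12222775137)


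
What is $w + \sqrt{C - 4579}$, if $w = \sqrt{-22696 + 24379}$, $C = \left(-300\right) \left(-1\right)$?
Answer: $3 \sqrt{187} + i \sqrt{4279} \approx 41.024 + 65.414 i$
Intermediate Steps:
$C = 300$
$w = 3 \sqrt{187}$ ($w = \sqrt{1683} = 3 \sqrt{187} \approx 41.024$)
$w + \sqrt{C - 4579} = 3 \sqrt{187} + \sqrt{300 - 4579} = 3 \sqrt{187} + \sqrt{-4279} = 3 \sqrt{187} + i \sqrt{4279}$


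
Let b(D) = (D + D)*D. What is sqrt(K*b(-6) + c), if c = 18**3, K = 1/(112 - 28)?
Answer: sqrt(285810)/7 ≈ 76.373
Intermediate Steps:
b(D) = 2*D**2 (b(D) = (2*D)*D = 2*D**2)
K = 1/84 ≈ 0.011905
c = 5832
sqrt(K*b(-6) + c) = sqrt((2*(-6)**2)/84 + 5832) = sqrt((2*36)/84 + 5832) = sqrt((1/84)*72 + 5832) = sqrt(6/7 + 5832) = sqrt(40830/7) = sqrt(285810)/7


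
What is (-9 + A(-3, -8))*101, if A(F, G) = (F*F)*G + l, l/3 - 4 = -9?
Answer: -9696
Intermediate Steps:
l = -15 (l = 12 + 3*(-9) = 12 - 27 = -15)
A(F, G) = -15 + G*F**2 (A(F, G) = (F*F)*G - 15 = F**2*G - 15 = G*F**2 - 15 = -15 + G*F**2)
(-9 + A(-3, -8))*101 = (-9 + (-15 - 8*(-3)**2))*101 = (-9 + (-15 - 8*9))*101 = (-9 + (-15 - 72))*101 = (-9 - 87)*101 = -96*101 = -9696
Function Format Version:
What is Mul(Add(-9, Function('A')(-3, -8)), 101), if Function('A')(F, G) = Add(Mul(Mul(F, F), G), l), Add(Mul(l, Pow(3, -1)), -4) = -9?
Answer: -9696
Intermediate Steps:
l = -15 (l = Add(12, Mul(3, -9)) = Add(12, -27) = -15)
Function('A')(F, G) = Add(-15, Mul(G, Pow(F, 2))) (Function('A')(F, G) = Add(Mul(Mul(F, F), G), -15) = Add(Mul(Pow(F, 2), G), -15) = Add(Mul(G, Pow(F, 2)), -15) = Add(-15, Mul(G, Pow(F, 2))))
Mul(Add(-9, Function('A')(-3, -8)), 101) = Mul(Add(-9, Add(-15, Mul(-8, Pow(-3, 2)))), 101) = Mul(Add(-9, Add(-15, Mul(-8, 9))), 101) = Mul(Add(-9, Add(-15, -72)), 101) = Mul(Add(-9, -87), 101) = Mul(-96, 101) = -9696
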